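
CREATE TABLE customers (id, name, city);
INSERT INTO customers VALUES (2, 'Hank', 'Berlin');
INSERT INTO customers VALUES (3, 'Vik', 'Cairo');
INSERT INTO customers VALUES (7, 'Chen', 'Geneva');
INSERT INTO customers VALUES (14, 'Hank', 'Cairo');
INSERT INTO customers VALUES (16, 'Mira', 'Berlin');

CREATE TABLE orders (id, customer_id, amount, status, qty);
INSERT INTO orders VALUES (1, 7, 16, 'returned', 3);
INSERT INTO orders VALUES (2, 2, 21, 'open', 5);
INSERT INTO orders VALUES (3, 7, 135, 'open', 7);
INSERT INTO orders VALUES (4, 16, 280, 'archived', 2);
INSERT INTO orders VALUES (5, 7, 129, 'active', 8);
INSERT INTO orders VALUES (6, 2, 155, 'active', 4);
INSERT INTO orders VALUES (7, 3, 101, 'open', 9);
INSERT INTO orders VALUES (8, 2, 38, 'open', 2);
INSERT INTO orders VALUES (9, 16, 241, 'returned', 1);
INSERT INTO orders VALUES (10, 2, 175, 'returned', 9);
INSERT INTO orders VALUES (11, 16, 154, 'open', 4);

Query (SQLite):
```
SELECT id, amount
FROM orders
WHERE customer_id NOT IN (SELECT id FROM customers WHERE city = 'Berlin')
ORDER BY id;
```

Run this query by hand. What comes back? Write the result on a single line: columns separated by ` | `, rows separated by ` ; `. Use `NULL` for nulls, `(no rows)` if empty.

Inner query: customers.id where city = 'Berlin'.
Outer: keep orders rows whose customer_id is not in that set.
Inner query → {2, 16}

1 | 16 ; 3 | 135 ; 5 | 129 ; 7 | 101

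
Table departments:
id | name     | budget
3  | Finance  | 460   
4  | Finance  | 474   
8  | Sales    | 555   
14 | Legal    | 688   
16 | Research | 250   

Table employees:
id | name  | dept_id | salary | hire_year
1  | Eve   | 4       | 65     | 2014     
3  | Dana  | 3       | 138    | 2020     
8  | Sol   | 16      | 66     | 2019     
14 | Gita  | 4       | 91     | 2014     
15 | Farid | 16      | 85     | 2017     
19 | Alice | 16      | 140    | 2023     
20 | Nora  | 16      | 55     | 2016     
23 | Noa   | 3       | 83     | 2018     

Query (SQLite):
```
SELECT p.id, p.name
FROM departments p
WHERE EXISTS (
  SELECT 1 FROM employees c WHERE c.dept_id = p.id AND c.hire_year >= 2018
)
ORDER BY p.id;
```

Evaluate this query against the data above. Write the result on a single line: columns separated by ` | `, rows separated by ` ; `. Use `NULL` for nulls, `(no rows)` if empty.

3 | Finance ; 16 | Research

For each departments row, check whether any employees with matching dept_id has hire_year >= 2018.
Keep rows where that is true.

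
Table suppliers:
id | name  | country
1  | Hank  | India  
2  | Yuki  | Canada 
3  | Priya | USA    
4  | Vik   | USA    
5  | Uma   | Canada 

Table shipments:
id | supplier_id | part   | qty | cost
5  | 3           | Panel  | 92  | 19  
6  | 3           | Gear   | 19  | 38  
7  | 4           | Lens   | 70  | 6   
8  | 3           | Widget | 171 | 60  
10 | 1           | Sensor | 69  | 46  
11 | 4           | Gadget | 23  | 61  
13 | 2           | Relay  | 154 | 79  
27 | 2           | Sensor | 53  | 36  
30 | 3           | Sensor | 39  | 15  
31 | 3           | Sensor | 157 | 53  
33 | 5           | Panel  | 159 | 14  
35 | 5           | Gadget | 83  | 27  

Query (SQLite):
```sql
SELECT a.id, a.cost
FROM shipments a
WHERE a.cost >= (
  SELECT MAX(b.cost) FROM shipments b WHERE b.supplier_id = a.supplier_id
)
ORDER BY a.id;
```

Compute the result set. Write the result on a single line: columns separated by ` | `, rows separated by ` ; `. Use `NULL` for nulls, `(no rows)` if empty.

8 | 60 ; 10 | 46 ; 11 | 61 ; 13 | 79 ; 35 | 27

For each shipments row a, compute MAX(cost) over rows sharing a.supplier_id.
Keep row a if a.cost >= that per-group MAX.
  supplier_id=1: MAX(cost) = 46
  supplier_id=2: MAX(cost) = 79
  supplier_id=3: MAX(cost) = 60
  supplier_id=4: MAX(cost) = 61
  supplier_id=5: MAX(cost) = 27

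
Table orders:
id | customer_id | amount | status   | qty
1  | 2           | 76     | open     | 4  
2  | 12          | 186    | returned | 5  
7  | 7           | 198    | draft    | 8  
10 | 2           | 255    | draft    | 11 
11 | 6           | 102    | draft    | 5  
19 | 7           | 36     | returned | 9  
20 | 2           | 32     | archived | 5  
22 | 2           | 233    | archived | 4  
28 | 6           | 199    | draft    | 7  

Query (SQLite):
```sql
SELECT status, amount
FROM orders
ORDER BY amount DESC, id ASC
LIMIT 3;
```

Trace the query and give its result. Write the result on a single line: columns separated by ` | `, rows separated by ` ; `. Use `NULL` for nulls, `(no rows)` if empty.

Sort by amount desc, tiebreak id asc: (255, id=10), (233, id=22), (199, id=28), (198, id=7), (186, id=2), (102, id=11) …. Take first 3.

draft | 255 ; archived | 233 ; draft | 199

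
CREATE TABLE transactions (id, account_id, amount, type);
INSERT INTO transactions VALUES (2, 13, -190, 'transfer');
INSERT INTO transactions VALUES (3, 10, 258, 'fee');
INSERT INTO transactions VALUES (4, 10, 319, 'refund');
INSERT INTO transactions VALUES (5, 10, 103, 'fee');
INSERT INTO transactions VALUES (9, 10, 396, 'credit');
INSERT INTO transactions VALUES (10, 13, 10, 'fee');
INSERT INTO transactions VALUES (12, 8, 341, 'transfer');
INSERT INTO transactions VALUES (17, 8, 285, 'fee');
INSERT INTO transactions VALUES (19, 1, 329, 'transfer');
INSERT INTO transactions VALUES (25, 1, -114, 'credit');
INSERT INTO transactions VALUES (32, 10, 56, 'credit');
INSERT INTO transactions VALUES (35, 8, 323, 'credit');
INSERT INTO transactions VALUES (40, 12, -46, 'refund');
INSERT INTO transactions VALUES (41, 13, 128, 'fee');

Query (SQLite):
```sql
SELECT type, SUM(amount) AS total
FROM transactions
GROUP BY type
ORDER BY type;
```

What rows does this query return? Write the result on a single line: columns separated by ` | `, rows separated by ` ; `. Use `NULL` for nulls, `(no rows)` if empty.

credit | 661 ; fee | 784 ; refund | 273 ; transfer | 480

Partition transactions by type; compute SUM(amount) within each group.
  credit: ids {9, 25, 32, 35} → SUM(amount)=661
  fee: ids {3, 5, 10, 17, 41} → SUM(amount)=784
  refund: ids {4, 40} → SUM(amount)=273
  transfer: ids {2, 12, 19} → SUM(amount)=480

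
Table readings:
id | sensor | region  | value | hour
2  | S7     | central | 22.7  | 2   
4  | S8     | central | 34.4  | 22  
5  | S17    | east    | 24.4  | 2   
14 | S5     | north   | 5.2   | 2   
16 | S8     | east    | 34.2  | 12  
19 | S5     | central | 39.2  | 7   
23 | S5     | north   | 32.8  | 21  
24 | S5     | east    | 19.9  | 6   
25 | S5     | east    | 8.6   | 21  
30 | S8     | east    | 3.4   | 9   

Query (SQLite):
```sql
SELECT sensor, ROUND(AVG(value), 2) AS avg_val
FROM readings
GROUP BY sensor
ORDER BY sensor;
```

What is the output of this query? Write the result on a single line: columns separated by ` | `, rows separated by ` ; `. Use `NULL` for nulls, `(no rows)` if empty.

S17 | 24.4 ; S5 | 21.14 ; S7 | 22.7 ; S8 | 24

Partition readings by sensor; compute ROUND(AVG(value), 2) within each group.
  S17: ids {5} → ROUND(AVG(value), 2)=24.4
  S5: ids {14, 19, 23, 24, 25} → ROUND(AVG(value), 2)=21.14
  S7: ids {2} → ROUND(AVG(value), 2)=22.7
  S8: ids {4, 16, 30} → ROUND(AVG(value), 2)=24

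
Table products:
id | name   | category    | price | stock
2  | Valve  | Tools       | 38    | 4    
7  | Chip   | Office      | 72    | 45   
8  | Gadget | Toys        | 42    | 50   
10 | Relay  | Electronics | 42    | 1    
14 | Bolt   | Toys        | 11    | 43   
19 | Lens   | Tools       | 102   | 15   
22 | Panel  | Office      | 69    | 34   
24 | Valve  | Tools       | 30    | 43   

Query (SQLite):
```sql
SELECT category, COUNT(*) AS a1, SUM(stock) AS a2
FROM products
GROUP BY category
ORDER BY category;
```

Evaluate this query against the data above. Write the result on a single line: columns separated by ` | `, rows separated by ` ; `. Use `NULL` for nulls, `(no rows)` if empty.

Electronics | 1 | 1 ; Office | 2 | 79 ; Tools | 3 | 62 ; Toys | 2 | 93

Group products by category.
Per group compute: COUNT(*), SUM(stock).
  Electronics: ids {10} → COUNT(*)=1, SUM(stock)=1
  Office: ids {7, 22} → COUNT(*)=2, SUM(stock)=79
  Tools: ids {2, 19, 24} → COUNT(*)=3, SUM(stock)=62
  Toys: ids {8, 14} → COUNT(*)=2, SUM(stock)=93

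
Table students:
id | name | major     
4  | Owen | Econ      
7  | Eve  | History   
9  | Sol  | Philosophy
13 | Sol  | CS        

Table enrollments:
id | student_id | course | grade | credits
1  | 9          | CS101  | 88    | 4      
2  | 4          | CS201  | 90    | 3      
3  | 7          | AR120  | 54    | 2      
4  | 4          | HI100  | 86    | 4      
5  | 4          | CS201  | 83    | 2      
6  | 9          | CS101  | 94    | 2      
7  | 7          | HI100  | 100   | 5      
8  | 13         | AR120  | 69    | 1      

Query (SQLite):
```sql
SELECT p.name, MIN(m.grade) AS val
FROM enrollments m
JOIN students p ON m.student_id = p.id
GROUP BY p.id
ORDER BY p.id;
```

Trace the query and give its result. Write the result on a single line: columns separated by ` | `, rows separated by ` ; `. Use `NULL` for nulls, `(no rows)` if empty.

Owen | 83 ; Eve | 54 ; Sol | 88 ; Sol | 69

Join each enrollments row to its students via student_id.
Group joined rows by students.id; compute MIN(m.grade) per group.
  4: ids {2, 4, 5} → MIN(m.grade)=83
  7: ids {3, 7} → MIN(m.grade)=54
  9: ids {1, 6} → MIN(m.grade)=88
  13: ids {8} → MIN(m.grade)=69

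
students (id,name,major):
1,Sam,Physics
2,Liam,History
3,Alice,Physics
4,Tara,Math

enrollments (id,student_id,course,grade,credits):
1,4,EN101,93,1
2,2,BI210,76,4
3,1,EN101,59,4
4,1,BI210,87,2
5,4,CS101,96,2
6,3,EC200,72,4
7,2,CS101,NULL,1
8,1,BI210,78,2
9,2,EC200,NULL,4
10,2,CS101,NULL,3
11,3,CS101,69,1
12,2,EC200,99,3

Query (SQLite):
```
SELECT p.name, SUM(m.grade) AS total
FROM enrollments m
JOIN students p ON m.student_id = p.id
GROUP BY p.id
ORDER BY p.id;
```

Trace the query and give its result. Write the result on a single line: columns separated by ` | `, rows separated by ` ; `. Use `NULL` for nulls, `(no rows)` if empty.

Sam | 224 ; Liam | 175 ; Alice | 141 ; Tara | 189

Join each enrollments row to its students via student_id.
Group joined rows by students.id; compute SUM(m.grade) per group.
  1: ids {3, 4, 8} → SUM(m.grade)=224
  2: ids {2, 7, 9, 10, 12} → SUM(m.grade)=175
  3: ids {6, 11} → SUM(m.grade)=141
  4: ids {1, 5} → SUM(m.grade)=189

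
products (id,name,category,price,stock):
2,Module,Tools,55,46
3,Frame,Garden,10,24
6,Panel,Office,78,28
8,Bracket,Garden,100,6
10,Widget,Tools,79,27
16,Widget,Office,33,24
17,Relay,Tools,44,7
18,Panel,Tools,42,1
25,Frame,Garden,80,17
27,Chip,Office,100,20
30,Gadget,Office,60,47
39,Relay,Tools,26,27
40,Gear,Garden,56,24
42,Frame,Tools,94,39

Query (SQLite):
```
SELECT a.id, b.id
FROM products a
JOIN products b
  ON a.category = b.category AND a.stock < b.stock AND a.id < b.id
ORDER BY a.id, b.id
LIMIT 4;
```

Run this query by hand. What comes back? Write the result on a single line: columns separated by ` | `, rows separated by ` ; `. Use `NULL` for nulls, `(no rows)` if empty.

Pairs (a,b) with same category, a.stock < b.stock, a.id < b.id.
category groups: Garden:{3,8,25,40} Office:{6,16,27,30} Tools:{2,10,17,18,39,42}
Ordered by (a.id, b.id); first 4.

6 | 30 ; 8 | 25 ; 8 | 40 ; 10 | 42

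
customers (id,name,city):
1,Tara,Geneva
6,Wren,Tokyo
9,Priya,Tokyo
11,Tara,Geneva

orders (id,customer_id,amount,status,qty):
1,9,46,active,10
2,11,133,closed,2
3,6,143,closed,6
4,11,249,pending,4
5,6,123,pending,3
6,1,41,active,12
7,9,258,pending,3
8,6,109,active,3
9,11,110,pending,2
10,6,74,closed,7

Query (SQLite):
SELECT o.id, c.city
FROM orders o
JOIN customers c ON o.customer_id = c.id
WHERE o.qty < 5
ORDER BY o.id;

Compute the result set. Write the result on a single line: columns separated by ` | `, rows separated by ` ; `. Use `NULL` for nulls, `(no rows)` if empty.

2 | Geneva ; 4 | Geneva ; 5 | Tokyo ; 7 | Tokyo ; 8 | Tokyo ; 9 | Geneva

Each orders row matches the customers row where customer_id = customers.id.
Then keep rows with o.qty < 5.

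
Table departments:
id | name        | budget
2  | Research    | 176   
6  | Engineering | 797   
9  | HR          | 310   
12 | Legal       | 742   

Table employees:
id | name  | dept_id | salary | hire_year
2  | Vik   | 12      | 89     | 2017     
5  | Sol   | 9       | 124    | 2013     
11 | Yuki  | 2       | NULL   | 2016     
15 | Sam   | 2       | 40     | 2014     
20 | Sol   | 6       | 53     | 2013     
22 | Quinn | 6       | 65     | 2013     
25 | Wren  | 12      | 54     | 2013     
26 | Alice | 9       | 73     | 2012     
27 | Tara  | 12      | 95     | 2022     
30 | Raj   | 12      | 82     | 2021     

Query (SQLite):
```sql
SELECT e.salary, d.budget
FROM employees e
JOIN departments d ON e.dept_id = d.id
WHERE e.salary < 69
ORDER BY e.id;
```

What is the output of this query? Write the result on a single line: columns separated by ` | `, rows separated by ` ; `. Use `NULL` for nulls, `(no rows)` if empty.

Each employees row matches the departments row where dept_id = departments.id.
Then keep rows with e.salary < 69.

40 | 176 ; 53 | 797 ; 65 | 797 ; 54 | 742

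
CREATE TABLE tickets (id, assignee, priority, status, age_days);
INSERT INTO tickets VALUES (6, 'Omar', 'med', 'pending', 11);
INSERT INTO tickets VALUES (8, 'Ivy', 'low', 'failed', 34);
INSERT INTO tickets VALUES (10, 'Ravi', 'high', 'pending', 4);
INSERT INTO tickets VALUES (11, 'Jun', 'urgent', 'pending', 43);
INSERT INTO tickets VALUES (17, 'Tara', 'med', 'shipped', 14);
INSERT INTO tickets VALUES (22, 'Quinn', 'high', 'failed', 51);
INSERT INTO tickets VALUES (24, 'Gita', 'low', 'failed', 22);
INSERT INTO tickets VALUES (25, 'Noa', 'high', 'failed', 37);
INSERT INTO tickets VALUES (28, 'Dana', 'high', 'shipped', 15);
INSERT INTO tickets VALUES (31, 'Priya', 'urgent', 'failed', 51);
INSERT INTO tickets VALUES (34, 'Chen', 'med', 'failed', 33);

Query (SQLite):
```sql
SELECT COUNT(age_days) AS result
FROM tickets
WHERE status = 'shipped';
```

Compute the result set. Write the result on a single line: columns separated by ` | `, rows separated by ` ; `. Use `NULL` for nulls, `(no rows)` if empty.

Rows where status='shipped' → age_days values: [14, 15].
COUNT(age_days) counts non-NULL values → 2.

2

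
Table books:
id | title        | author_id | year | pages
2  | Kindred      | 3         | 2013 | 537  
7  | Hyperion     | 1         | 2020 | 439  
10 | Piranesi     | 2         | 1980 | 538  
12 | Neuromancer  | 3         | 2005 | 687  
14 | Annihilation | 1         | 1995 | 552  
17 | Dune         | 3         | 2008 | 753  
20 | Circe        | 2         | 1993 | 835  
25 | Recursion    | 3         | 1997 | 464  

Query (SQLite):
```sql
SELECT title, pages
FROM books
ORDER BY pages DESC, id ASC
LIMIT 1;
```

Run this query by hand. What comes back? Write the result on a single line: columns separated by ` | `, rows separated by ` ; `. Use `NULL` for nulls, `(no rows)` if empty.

Circe | 835

Sort by pages desc, tiebreak id asc: (835, id=20), (753, id=17), (687, id=12), (552, id=14) …. Take first 1.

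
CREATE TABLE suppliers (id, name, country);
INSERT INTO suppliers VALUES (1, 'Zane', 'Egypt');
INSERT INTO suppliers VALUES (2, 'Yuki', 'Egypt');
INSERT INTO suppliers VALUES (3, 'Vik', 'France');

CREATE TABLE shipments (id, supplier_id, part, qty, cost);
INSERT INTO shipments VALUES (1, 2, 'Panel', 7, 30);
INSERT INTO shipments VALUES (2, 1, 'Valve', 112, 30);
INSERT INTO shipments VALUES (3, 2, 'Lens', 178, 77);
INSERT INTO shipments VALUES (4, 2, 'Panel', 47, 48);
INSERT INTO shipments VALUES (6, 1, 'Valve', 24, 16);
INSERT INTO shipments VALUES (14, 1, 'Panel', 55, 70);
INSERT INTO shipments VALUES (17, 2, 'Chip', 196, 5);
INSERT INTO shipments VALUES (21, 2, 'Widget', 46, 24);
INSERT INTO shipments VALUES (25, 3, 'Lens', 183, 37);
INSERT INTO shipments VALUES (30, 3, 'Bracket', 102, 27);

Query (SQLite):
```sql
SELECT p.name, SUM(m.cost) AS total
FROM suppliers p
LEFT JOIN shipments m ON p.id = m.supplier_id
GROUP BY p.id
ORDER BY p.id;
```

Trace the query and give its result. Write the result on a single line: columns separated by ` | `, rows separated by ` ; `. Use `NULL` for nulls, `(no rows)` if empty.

Zane | 116 ; Yuki | 184 ; Vik | 64

LEFT JOIN keeps every suppliers row; unmatched ones get NULL for shipments columns.
Group by suppliers.id and compute SUM(m.cost). SUM over an all-NULL group is NULL.
  1: ids {2, 6, 14} → SUM(m.cost)=116
  2: ids {1, 3, 4, 17, 21} → SUM(m.cost)=184
  3: ids {25, 30} → SUM(m.cost)=64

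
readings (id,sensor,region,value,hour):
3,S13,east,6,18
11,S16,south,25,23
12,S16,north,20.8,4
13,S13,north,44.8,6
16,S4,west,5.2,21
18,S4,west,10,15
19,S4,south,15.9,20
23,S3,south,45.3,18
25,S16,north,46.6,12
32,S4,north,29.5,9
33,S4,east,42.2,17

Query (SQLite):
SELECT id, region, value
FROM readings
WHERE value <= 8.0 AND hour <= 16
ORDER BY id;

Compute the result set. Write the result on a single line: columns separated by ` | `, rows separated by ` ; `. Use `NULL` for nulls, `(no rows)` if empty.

(no rows)

value <= 8.0: ids {3, 16}
hour <= 16: ids {12, 13, 18, 25, 32}
Combine with AND.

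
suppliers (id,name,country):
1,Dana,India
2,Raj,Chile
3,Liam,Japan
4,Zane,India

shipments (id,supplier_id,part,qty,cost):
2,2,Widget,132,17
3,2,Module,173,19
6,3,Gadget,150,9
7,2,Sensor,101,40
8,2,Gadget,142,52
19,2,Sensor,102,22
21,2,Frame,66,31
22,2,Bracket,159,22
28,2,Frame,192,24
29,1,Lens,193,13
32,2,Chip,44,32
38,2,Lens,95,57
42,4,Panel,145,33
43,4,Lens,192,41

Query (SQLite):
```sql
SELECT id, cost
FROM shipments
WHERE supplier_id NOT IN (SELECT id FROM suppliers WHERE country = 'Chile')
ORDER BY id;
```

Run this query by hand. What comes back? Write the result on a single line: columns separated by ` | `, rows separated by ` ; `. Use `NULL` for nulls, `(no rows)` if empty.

6 | 9 ; 29 | 13 ; 42 | 33 ; 43 | 41

Inner query: suppliers.id where country = 'Chile'.
Outer: keep shipments rows whose supplier_id is not in that set.
Inner query → {2}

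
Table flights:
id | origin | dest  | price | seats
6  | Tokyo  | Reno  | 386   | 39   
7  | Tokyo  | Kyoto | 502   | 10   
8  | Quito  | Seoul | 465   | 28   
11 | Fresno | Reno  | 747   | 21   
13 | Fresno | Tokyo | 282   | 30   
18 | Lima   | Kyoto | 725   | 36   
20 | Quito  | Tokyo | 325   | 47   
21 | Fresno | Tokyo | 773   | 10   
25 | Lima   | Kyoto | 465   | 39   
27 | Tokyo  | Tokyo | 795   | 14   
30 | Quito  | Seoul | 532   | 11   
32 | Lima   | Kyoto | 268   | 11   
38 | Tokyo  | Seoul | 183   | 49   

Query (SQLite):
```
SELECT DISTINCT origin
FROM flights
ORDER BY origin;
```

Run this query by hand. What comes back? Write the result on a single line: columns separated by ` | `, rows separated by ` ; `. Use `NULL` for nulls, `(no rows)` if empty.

Collect distinct origin values from flights.

Fresno ; Lima ; Quito ; Tokyo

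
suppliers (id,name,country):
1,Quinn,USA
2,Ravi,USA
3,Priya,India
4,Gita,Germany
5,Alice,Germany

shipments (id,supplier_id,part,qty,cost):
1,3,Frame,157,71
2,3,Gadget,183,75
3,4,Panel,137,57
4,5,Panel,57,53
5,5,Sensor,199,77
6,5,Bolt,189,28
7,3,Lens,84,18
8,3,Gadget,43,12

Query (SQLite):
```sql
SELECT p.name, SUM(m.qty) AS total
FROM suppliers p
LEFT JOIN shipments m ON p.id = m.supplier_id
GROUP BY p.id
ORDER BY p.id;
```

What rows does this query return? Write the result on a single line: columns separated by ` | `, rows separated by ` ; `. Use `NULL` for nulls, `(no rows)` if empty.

Quinn | NULL ; Ravi | NULL ; Priya | 467 ; Gita | 137 ; Alice | 445

LEFT JOIN keeps every suppliers row; unmatched ones get NULL for shipments columns.
Group by suppliers.id and compute SUM(m.qty). SUM over an all-NULL group is NULL.
  1: ids {—} → SUM(m.qty)=NULL
  2: ids {—} → SUM(m.qty)=NULL
  3: ids {1, 2, 7, 8} → SUM(m.qty)=467
  4: ids {3} → SUM(m.qty)=137
  5: ids {4, 5, 6} → SUM(m.qty)=445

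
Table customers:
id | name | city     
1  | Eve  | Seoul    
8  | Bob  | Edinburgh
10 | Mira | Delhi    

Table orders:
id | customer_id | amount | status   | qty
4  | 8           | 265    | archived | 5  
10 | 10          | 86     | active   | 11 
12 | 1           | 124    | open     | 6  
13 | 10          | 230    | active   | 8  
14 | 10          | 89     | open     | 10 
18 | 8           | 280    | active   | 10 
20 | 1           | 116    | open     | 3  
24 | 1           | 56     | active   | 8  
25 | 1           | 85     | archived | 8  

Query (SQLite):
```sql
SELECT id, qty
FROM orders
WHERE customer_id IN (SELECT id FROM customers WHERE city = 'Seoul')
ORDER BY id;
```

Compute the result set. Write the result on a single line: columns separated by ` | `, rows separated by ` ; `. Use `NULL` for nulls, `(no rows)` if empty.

12 | 6 ; 20 | 3 ; 24 | 8 ; 25 | 8

Inner query: customers.id where city = 'Seoul'.
Outer: keep orders rows whose customer_id is in that set.
Inner query → {1}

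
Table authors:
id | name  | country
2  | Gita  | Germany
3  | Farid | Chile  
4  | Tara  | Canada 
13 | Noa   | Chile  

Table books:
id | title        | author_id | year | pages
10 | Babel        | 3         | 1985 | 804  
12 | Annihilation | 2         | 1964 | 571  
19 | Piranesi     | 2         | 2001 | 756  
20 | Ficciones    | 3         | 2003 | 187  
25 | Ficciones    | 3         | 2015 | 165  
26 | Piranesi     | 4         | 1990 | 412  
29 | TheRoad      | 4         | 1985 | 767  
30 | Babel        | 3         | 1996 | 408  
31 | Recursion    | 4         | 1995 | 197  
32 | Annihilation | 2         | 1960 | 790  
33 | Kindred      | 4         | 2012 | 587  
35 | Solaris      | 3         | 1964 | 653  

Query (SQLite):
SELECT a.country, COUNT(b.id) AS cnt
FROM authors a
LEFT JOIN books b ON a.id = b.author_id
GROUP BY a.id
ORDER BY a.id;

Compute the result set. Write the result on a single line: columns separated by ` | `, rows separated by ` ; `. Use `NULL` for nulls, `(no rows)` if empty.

Germany | 3 ; Chile | 5 ; Canada | 4 ; Chile | 0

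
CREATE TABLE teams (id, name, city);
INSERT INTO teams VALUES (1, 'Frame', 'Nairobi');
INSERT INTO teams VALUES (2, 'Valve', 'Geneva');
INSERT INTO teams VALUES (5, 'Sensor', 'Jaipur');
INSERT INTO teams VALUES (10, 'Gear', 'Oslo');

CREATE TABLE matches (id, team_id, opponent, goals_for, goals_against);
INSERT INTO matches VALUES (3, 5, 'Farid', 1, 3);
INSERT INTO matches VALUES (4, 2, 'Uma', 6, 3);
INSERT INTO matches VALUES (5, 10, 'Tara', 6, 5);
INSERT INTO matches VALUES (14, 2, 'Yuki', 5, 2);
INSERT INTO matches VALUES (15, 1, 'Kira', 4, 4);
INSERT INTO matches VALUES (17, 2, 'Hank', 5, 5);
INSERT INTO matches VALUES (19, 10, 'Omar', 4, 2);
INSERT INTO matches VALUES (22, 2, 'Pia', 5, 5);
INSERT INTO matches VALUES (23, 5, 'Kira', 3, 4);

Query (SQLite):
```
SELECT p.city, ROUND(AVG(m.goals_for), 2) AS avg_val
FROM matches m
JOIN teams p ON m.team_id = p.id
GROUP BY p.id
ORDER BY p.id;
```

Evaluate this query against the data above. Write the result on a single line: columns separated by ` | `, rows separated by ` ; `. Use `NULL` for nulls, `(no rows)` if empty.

Nairobi | 4 ; Geneva | 5.25 ; Jaipur | 2 ; Oslo | 5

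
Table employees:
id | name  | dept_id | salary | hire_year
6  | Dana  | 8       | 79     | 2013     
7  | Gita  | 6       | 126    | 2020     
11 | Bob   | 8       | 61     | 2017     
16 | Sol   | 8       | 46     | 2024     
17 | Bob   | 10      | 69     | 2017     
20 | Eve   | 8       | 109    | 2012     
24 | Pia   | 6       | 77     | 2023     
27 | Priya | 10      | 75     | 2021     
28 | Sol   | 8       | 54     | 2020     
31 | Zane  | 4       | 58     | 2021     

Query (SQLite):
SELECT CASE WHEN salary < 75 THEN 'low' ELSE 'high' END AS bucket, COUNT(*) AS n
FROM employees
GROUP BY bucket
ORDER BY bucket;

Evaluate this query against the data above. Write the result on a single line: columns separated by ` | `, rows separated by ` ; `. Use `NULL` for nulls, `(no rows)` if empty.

Bucket rows by salary < 75 → 'low' else 'high'; count each bucket.

high | 5 ; low | 5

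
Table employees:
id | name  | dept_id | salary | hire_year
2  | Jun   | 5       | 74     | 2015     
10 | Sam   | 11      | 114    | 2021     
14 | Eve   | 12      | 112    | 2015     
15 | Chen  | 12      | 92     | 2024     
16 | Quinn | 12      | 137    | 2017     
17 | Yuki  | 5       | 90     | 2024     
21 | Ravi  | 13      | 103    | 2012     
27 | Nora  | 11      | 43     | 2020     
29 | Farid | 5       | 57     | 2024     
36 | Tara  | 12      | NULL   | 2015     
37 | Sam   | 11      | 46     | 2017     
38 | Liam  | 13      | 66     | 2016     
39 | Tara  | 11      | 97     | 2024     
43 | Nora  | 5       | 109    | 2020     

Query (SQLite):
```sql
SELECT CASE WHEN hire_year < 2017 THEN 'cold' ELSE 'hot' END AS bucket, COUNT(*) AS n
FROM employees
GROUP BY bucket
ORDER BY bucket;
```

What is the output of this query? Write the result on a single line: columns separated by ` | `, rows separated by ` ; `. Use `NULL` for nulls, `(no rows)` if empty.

cold | 5 ; hot | 9

Bucket rows by hire_year < 2017 → 'cold' else 'hot'; count each bucket.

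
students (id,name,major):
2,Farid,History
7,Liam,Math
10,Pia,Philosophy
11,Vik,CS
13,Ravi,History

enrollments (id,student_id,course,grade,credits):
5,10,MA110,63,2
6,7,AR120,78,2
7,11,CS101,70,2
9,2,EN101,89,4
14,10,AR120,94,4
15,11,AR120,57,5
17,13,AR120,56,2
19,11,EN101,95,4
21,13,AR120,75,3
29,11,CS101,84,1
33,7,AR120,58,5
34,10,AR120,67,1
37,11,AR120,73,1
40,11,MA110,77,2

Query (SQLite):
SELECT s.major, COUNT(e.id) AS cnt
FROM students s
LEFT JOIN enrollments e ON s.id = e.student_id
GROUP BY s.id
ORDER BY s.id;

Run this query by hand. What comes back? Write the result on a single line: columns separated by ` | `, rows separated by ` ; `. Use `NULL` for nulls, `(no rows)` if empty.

LEFT JOIN keeps every students row; unmatched ones get NULL for enrollments columns.
Group by students.id and compute COUNT(e.id). COUNT(col) of an all-NULL group is 0.
  2: ids {9} → COUNT(e.id)=1
  7: ids {6, 33} → COUNT(e.id)=2
  10: ids {5, 14, 34} → COUNT(e.id)=3
  11: ids {7, 15, 19, 29, 37, 40} → COUNT(e.id)=6
  13: ids {17, 21} → COUNT(e.id)=2

History | 1 ; Math | 2 ; Philosophy | 3 ; CS | 6 ; History | 2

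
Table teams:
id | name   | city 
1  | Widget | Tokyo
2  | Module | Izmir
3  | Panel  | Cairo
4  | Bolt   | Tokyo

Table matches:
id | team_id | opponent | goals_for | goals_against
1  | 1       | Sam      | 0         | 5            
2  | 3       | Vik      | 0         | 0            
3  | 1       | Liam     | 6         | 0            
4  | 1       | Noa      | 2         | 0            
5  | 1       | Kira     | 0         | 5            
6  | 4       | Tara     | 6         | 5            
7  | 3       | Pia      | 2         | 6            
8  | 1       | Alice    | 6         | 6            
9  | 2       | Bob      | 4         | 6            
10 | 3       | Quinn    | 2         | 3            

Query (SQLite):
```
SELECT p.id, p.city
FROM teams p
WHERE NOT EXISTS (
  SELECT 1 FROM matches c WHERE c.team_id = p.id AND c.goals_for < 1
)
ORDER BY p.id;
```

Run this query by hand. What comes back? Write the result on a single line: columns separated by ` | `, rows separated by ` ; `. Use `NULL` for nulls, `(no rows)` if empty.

2 | Izmir ; 4 | Tokyo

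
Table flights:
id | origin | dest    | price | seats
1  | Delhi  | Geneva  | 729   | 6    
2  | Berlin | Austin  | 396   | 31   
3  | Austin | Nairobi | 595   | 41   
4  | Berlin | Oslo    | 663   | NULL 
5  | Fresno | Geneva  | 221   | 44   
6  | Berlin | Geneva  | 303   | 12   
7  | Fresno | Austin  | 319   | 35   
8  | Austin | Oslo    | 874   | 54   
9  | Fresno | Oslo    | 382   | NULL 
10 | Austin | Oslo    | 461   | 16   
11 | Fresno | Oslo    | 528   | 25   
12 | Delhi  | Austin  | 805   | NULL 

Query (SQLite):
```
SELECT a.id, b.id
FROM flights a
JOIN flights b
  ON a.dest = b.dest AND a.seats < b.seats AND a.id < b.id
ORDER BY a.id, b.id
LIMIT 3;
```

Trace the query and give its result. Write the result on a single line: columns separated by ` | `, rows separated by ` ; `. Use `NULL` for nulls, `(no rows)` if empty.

Pairs (a,b) with same dest, a.seats < b.seats, a.id < b.id.
dest groups: Austin:{2,7,12} Geneva:{1,5,6} Nairobi:{3} Oslo:{4,8,9,10,11}
Ordered by (a.id, b.id); first 3.

1 | 5 ; 1 | 6 ; 2 | 7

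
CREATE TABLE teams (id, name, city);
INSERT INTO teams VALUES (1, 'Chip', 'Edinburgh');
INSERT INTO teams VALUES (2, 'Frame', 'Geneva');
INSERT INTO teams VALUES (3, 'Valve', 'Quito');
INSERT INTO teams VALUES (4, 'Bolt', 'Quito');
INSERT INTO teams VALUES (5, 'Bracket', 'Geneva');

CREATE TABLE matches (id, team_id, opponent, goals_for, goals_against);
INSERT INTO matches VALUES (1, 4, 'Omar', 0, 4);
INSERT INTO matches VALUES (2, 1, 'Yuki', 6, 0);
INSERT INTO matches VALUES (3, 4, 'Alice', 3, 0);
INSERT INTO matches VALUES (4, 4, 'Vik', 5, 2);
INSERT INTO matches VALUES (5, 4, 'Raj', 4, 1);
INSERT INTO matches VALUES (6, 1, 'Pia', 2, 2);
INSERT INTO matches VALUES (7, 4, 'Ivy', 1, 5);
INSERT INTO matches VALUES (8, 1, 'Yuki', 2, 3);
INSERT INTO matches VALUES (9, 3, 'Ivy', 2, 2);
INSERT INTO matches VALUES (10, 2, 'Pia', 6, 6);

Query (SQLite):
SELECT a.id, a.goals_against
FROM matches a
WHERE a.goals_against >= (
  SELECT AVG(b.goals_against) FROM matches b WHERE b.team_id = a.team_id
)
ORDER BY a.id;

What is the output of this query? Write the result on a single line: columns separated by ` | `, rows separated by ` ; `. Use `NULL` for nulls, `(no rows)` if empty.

For each matches row a, compute AVG(goals_against) over rows sharing a.team_id.
Keep row a if a.goals_against >= that per-group AVG.
  team_id=1: AVG(goals_against) = 1.666667
  team_id=2: AVG(goals_against) = 6.0
  team_id=3: AVG(goals_against) = 2.0
  team_id=4: AVG(goals_against) = 2.4

1 | 4 ; 6 | 2 ; 7 | 5 ; 8 | 3 ; 9 | 2 ; 10 | 6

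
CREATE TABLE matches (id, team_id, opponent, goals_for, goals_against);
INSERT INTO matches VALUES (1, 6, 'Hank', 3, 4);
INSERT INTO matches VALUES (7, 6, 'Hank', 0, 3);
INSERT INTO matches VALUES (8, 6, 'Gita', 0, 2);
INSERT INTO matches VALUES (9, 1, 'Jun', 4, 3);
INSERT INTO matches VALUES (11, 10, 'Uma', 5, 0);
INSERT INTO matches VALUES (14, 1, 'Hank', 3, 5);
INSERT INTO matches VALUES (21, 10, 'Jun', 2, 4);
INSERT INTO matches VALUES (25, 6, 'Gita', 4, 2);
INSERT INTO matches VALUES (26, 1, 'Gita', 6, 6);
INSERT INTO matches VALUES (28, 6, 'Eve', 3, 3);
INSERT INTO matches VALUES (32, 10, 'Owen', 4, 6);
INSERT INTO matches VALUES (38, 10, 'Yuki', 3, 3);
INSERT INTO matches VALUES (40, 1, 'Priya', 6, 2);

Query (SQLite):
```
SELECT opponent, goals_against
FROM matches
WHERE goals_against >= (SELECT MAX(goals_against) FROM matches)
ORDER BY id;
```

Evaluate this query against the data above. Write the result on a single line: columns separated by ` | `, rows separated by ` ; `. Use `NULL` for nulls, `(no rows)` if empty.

Gita | 6 ; Owen | 6

Scalar subquery: MAX(goals_against) over all matches rows = 6.
Keep rows where goals_against >= that value.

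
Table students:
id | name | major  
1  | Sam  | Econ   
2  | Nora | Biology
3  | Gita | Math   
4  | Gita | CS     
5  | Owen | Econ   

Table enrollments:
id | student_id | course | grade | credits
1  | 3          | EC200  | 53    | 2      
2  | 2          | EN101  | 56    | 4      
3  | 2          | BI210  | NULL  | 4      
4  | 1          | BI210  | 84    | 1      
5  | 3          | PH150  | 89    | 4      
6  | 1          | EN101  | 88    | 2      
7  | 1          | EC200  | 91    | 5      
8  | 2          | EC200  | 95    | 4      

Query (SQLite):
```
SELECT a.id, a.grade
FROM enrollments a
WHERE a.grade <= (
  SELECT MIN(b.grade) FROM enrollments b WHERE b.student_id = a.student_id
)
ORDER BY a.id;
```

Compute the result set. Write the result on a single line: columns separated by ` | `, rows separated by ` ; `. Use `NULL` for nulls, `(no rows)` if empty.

1 | 53 ; 2 | 56 ; 4 | 84

For each enrollments row a, compute MIN(grade) over rows sharing a.student_id.
Keep row a if a.grade <= that per-group MIN.
  student_id=1: MIN(grade) = 84
  student_id=2: MIN(grade) = 56
  student_id=3: MIN(grade) = 53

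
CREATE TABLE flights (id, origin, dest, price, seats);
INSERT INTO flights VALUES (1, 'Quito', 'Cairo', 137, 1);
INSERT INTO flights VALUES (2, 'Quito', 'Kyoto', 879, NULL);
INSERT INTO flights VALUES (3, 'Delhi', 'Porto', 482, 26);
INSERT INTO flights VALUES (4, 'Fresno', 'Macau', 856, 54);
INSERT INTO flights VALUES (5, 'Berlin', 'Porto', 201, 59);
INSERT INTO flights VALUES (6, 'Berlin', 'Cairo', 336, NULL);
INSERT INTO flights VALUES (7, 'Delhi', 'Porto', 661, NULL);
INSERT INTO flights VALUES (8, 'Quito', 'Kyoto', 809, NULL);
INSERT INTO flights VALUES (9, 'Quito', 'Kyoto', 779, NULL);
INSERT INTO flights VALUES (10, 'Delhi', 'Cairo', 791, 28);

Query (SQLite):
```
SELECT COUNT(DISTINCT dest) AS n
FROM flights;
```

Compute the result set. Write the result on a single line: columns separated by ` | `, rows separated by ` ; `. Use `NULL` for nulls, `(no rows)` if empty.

Count distinct non-NULL dest values.

4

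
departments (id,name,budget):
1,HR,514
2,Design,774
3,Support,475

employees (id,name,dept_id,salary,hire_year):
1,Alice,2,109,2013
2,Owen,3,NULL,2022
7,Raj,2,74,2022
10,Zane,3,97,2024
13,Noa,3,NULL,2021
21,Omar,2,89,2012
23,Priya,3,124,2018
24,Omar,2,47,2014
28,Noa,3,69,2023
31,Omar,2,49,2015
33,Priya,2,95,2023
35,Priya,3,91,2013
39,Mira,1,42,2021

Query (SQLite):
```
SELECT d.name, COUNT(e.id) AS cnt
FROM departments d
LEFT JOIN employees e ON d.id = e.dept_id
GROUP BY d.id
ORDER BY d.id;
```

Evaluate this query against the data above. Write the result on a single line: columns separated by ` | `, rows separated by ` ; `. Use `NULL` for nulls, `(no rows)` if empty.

LEFT JOIN keeps every departments row; unmatched ones get NULL for employees columns.
Group by departments.id and compute COUNT(e.id). COUNT(col) of an all-NULL group is 0.
  1: ids {39} → COUNT(e.id)=1
  2: ids {1, 7, 21, 24, 31, 33} → COUNT(e.id)=6
  3: ids {2, 10, 13, 23, 28, 35} → COUNT(e.id)=6

HR | 1 ; Design | 6 ; Support | 6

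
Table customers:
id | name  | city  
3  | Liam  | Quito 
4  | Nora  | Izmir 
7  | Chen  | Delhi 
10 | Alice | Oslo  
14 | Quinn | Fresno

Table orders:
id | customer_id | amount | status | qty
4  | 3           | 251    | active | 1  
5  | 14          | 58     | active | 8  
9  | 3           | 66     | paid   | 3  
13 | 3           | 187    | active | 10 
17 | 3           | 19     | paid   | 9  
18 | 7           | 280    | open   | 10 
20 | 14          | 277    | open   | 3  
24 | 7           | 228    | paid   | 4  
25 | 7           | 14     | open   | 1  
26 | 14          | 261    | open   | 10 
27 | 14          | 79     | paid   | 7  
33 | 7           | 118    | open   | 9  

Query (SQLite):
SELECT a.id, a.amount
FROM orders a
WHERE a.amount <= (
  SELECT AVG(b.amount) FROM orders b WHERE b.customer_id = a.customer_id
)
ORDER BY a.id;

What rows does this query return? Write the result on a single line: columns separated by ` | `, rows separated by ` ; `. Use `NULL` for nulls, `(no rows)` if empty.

For each orders row a, compute AVG(amount) over rows sharing a.customer_id.
Keep row a if a.amount <= that per-group AVG.
  customer_id=3: AVG(amount) = 130.75
  customer_id=7: AVG(amount) = 160.0
  customer_id=14: AVG(amount) = 168.75

5 | 58 ; 9 | 66 ; 17 | 19 ; 25 | 14 ; 27 | 79 ; 33 | 118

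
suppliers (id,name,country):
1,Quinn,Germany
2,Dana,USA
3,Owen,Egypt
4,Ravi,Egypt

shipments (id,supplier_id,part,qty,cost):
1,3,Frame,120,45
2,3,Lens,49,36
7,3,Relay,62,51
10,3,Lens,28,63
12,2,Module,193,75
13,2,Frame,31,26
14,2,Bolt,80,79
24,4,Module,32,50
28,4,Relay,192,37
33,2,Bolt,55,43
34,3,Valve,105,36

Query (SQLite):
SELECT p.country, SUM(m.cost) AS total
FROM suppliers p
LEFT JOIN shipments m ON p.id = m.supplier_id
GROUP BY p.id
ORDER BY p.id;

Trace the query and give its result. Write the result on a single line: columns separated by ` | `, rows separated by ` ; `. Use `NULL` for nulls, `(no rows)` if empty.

Germany | NULL ; USA | 223 ; Egypt | 231 ; Egypt | 87

LEFT JOIN keeps every suppliers row; unmatched ones get NULL for shipments columns.
Group by suppliers.id and compute SUM(m.cost). SUM over an all-NULL group is NULL.
  1: ids {—} → SUM(m.cost)=NULL
  2: ids {12, 13, 14, 33} → SUM(m.cost)=223
  3: ids {1, 2, 7, 10, 34} → SUM(m.cost)=231
  4: ids {24, 28} → SUM(m.cost)=87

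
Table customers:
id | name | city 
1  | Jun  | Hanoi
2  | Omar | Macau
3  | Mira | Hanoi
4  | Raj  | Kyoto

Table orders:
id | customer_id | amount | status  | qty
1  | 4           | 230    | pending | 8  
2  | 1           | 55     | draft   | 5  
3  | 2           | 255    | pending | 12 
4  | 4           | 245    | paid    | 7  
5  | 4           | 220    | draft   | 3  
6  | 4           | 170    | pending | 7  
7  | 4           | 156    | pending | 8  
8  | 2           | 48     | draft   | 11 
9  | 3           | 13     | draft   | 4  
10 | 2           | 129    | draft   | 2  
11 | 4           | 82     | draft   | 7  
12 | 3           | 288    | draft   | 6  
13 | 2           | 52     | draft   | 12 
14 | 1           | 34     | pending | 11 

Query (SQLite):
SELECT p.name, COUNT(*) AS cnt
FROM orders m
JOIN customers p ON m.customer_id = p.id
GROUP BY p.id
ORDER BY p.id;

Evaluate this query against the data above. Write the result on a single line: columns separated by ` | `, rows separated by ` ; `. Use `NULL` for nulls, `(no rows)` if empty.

Join each orders row to its customers via customer_id.
Group joined rows by customers.id; compute COUNT(*) per group.
  1: ids {2, 14} → COUNT(*)=2
  2: ids {3, 8, 10, 13} → COUNT(*)=4
  3: ids {9, 12} → COUNT(*)=2
  4: ids {1, 4, 5, 6, 7, 11} → COUNT(*)=6

Jun | 2 ; Omar | 4 ; Mira | 2 ; Raj | 6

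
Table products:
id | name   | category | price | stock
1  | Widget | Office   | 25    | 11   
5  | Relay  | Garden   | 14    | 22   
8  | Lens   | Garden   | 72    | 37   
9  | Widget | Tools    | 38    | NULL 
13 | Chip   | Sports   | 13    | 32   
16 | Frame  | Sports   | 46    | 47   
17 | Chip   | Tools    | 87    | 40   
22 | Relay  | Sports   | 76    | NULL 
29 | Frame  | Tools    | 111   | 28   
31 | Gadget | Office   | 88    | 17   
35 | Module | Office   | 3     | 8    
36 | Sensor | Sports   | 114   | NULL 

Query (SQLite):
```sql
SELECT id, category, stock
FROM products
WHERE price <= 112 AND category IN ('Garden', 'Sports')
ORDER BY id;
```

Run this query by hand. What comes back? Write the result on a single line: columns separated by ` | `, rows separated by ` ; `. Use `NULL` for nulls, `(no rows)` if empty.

5 | Garden | 22 ; 8 | Garden | 37 ; 13 | Sports | 32 ; 16 | Sports | 47 ; 22 | Sports | NULL

price <= 112: ids {1, 5, 8, 9, 13, 16, 17, 22, 29, 31, 35}
category IN ('Garden', 'Sports'): ids {5, 8, 13, 16, 22, 36}
Combine with AND.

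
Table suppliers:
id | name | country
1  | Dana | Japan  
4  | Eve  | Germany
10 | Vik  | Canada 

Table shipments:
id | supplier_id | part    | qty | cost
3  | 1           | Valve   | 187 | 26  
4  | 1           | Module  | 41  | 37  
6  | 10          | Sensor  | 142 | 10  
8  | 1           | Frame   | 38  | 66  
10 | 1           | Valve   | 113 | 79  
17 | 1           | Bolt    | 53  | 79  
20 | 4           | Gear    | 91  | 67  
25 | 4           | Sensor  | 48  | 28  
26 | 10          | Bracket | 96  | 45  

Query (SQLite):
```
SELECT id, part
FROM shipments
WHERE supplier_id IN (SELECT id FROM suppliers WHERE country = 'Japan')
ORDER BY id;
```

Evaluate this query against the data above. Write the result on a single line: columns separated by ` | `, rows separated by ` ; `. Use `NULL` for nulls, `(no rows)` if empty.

3 | Valve ; 4 | Module ; 8 | Frame ; 10 | Valve ; 17 | Bolt

Inner query: suppliers.id where country = 'Japan'.
Outer: keep shipments rows whose supplier_id is in that set.
Inner query → {1}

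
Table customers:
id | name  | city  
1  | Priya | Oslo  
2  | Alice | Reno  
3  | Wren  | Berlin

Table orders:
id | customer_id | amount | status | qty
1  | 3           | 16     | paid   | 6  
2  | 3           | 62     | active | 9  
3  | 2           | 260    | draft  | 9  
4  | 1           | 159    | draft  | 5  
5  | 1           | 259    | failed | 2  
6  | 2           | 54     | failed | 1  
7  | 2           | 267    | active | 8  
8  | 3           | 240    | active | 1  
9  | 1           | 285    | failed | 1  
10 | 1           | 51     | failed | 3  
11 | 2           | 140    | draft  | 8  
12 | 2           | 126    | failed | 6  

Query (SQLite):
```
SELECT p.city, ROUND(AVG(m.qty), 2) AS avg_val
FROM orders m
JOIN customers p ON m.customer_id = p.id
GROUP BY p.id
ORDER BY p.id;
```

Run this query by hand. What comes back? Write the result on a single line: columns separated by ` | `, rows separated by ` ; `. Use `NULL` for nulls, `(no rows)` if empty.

Oslo | 2.75 ; Reno | 6.4 ; Berlin | 5.33

Join each orders row to its customers via customer_id.
Group joined rows by customers.id; compute ROUND(AVG(m.qty), 2) per group.
  1: ids {4, 5, 9, 10} → ROUND(AVG(m.qty), 2)=2.75
  2: ids {3, 6, 7, 11, 12} → ROUND(AVG(m.qty), 2)=6.4
  3: ids {1, 2, 8} → ROUND(AVG(m.qty), 2)=5.33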